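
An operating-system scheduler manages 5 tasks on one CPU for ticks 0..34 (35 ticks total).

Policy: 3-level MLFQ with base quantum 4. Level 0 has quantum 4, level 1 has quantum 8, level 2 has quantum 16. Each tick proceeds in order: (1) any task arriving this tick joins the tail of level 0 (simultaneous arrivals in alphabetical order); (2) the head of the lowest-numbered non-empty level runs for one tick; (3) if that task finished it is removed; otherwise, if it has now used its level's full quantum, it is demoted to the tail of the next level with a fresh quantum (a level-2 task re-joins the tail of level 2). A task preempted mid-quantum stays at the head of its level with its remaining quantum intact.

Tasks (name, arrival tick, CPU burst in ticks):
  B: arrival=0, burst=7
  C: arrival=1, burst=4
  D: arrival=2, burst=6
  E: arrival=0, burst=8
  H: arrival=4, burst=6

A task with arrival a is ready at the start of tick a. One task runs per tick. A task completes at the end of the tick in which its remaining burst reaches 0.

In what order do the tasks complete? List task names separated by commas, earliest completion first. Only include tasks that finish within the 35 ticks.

completion order = C, B, E, D, H

t=0: L0/L1/L2 = BE/-/- → run B
t=1: L0/L1/L2 = BEC/-/- → run B
t=2: L0/L1/L2 = BECD/-/- → run B
t=3: L0/L1/L2 = BECD/-/- → run B
t=4: L0/L1/L2 = ECDH/B/- → run E
t=5: L0/L1/L2 = ECDH/B/- → run E
t=6: L0/L1/L2 = ECDH/B/- → run E
t=7: L0/L1/L2 = ECDH/B/- → run E
t=8: L0/L1/L2 = CDH/BE/- → run C
t=9: L0/L1/L2 = CDH/BE/- → run C
t=10: L0/L1/L2 = CDH/BE/- → run C
t=11: L0/L1/L2 = CDH/BE/- → run C
t=12: L0/L1/L2 = DH/BE/- → run D
t=13: L0/L1/L2 = DH/BE/- → run D
t=14: L0/L1/L2 = DH/BE/- → run D
t=15: L0/L1/L2 = DH/BE/- → run D
t=16: L0/L1/L2 = H/BED/- → run H
t=17: L0/L1/L2 = H/BED/- → run H
t=18: L0/L1/L2 = H/BED/- → run H
t=19: L0/L1/L2 = H/BED/- → run H
t=20: L0/L1/L2 = -/BEDH/- → run B
t=21: L0/L1/L2 = -/BEDH/- → run B
t=22: L0/L1/L2 = -/BEDH/- → run B
t=23: L0/L1/L2 = -/EDH/- → run E
t=24: L0/L1/L2 = -/EDH/- → run E
t=25: L0/L1/L2 = -/EDH/- → run E
t=26: L0/L1/L2 = -/EDH/- → run E
t=27: L0/L1/L2 = -/DH/- → run D
t=28: L0/L1/L2 = -/DH/- → run D
t=29: L0/L1/L2 = -/H/- → run H
t=30: L0/L1/L2 = -/H/- → run H
t=31: (idle)
t=32: (idle)
t=33: (idle)
t=34: (idle)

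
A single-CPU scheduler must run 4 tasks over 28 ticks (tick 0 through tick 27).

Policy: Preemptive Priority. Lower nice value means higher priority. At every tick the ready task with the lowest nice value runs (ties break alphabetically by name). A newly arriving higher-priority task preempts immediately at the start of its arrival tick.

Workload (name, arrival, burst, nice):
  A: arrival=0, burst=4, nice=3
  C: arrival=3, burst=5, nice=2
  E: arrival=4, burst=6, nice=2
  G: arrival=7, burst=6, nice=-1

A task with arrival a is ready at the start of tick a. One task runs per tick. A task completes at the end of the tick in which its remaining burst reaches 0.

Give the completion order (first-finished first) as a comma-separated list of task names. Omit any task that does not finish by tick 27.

completion order = G, C, E, A

t=0: ready={A} → run A
t=1: ready={A} → run A
t=2: ready={A} → run A
t=3: ready={A,C} → run C
t=4: ready={A,C,E} → run C
t=5: ready={A,C,E} → run C
t=6: ready={A,C,E} → run C
t=7: ready={A,C,E,G} → run G
t=8: ready={A,C,E,G} → run G
t=9: ready={A,C,E,G} → run G
t=10: ready={A,C,E,G} → run G
t=11: ready={A,C,E,G} → run G
t=12: ready={A,C,E,G} → run G
t=13: ready={A,C,E} → run C
t=14: ready={A,E} → run E
t=15: ready={A,E} → run E
t=16: ready={A,E} → run E
t=17: ready={A,E} → run E
t=18: ready={A,E} → run E
t=19: ready={A,E} → run E
t=20: ready={A} → run A
t=21: (idle)
t=22: (idle)
t=23: (idle)
t=24: (idle)
t=25: (idle)
t=26: (idle)
t=27: (idle)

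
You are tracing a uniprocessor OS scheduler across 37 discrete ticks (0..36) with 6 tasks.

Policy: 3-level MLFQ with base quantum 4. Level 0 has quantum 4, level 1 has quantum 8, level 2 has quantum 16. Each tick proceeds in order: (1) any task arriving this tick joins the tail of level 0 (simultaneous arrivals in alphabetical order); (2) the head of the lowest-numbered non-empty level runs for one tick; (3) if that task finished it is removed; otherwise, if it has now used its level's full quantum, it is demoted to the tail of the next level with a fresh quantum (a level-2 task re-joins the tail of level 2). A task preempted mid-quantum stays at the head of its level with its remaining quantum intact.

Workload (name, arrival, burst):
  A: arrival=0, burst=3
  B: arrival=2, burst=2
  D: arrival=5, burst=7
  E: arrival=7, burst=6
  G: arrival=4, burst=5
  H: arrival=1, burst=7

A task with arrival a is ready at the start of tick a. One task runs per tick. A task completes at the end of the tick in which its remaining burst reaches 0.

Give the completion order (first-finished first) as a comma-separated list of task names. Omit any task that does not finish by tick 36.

completion order = A, B, H, G, D, E

t=0: L0/L1/L2 = A/-/- → run A
t=1: L0/L1/L2 = AH/-/- → run A
t=2: L0/L1/L2 = AHB/-/- → run A
t=3: L0/L1/L2 = HB/-/- → run H
t=4: L0/L1/L2 = HBG/-/- → run H
t=5: L0/L1/L2 = HBGD/-/- → run H
t=6: L0/L1/L2 = HBGD/-/- → run H
t=7: L0/L1/L2 = BGDE/H/- → run B
t=8: L0/L1/L2 = BGDE/H/- → run B
t=9: L0/L1/L2 = GDE/H/- → run G
t=10: L0/L1/L2 = GDE/H/- → run G
t=11: L0/L1/L2 = GDE/H/- → run G
t=12: L0/L1/L2 = GDE/H/- → run G
t=13: L0/L1/L2 = DE/HG/- → run D
t=14: L0/L1/L2 = DE/HG/- → run D
t=15: L0/L1/L2 = DE/HG/- → run D
t=16: L0/L1/L2 = DE/HG/- → run D
t=17: L0/L1/L2 = E/HGD/- → run E
t=18: L0/L1/L2 = E/HGD/- → run E
t=19: L0/L1/L2 = E/HGD/- → run E
t=20: L0/L1/L2 = E/HGD/- → run E
t=21: L0/L1/L2 = -/HGDE/- → run H
t=22: L0/L1/L2 = -/HGDE/- → run H
t=23: L0/L1/L2 = -/HGDE/- → run H
t=24: L0/L1/L2 = -/GDE/- → run G
t=25: L0/L1/L2 = -/DE/- → run D
t=26: L0/L1/L2 = -/DE/- → run D
t=27: L0/L1/L2 = -/DE/- → run D
t=28: L0/L1/L2 = -/E/- → run E
t=29: L0/L1/L2 = -/E/- → run E
t=30: (idle)
t=31: (idle)
t=32: (idle)
t=33: (idle)
t=34: (idle)
t=35: (idle)
t=36: (idle)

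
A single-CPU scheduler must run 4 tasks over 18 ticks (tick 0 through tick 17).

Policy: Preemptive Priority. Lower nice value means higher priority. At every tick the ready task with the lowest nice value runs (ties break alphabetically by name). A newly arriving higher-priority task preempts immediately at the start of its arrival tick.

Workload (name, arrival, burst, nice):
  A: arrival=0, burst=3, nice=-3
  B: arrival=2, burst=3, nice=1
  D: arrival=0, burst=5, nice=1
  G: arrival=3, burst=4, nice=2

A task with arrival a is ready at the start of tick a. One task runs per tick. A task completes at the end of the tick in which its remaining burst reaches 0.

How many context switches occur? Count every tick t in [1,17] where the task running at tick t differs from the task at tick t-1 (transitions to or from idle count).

t=0: ready={A,D} → run A
t=1: ready={A,D} → run A
t=2: ready={A,B,D} → run A
t=3: ready={B,D,G} → run B
t=4: ready={B,D,G} → run B
t=5: ready={B,D,G} → run B
t=6: ready={D,G} → run D
t=7: ready={D,G} → run D
t=8: ready={D,G} → run D
t=9: ready={D,G} → run D
t=10: ready={D,G} → run D
t=11: ready={G} → run G
t=12: ready={G} → run G
t=13: ready={G} → run G
t=14: ready={G} → run G
t=15: (idle)
t=16: (idle)
t=17: (idle)

context switches = 4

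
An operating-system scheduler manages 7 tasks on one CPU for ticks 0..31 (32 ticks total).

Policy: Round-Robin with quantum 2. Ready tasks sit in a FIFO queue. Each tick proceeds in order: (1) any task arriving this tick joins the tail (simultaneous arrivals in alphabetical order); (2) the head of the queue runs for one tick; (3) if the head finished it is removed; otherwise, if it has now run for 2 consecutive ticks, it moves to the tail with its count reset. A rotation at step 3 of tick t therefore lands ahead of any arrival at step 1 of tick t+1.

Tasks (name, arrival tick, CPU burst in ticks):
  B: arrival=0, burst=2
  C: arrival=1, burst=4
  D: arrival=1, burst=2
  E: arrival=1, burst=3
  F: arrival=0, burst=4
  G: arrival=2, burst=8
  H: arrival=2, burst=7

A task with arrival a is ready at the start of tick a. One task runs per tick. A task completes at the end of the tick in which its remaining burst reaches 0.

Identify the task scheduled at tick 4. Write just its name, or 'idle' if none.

t=0: queue=[B,F] q_used=0 → run B
t=1: queue=[B,F,C,D,E] q_used=1 → run B
t=2: queue=[F,C,D,E,G,H] q_used=0 → run F
t=3: queue=[F,C,D,E,G,H] q_used=1 → run F
t=4: queue=[C,D,E,G,H,F] q_used=0 → run C
t=5: queue=[C,D,E,G,H,F] q_used=1 → run C
t=6: queue=[D,E,G,H,F,C] q_used=0 → run D
t=7: queue=[D,E,G,H,F,C] q_used=1 → run D
t=8: queue=[E,G,H,F,C] q_used=0 → run E
t=9: queue=[E,G,H,F,C] q_used=1 → run E
t=10: queue=[G,H,F,C,E] q_used=0 → run G
t=11: queue=[G,H,F,C,E] q_used=1 → run G
t=12: queue=[H,F,C,E,G] q_used=0 → run H
t=13: queue=[H,F,C,E,G] q_used=1 → run H
t=14: queue=[F,C,E,G,H] q_used=0 → run F
t=15: queue=[F,C,E,G,H] q_used=1 → run F
t=16: queue=[C,E,G,H] q_used=0 → run C
t=17: queue=[C,E,G,H] q_used=1 → run C
t=18: queue=[E,G,H] q_used=0 → run E
t=19: queue=[G,H] q_used=0 → run G
t=20: queue=[G,H] q_used=1 → run G
t=21: queue=[H,G] q_used=0 → run H
t=22: queue=[H,G] q_used=1 → run H
t=23: queue=[G,H] q_used=0 → run G
t=24: queue=[G,H] q_used=1 → run G
t=25: queue=[H,G] q_used=0 → run H
t=26: queue=[H,G] q_used=1 → run H
t=27: queue=[G,H] q_used=0 → run G
t=28: queue=[G,H] q_used=1 → run G
t=29: queue=[H] q_used=0 → run H
t=30: (idle)
t=31: (idle)

running at tick 4 = C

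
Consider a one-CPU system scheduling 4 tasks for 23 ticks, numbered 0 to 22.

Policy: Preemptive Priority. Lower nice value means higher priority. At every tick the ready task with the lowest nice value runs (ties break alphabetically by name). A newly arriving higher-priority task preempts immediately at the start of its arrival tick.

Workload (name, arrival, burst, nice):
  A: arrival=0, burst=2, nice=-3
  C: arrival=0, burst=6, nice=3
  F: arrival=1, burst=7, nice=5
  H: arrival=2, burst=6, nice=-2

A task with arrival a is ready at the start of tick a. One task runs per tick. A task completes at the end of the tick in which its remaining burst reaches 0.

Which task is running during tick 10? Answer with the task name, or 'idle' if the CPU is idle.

t=0: ready={A,C} → run A
t=1: ready={A,C,F} → run A
t=2: ready={C,F,H} → run H
t=3: ready={C,F,H} → run H
t=4: ready={C,F,H} → run H
t=5: ready={C,F,H} → run H
t=6: ready={C,F,H} → run H
t=7: ready={C,F,H} → run H
t=8: ready={C,F} → run C
t=9: ready={C,F} → run C
t=10: ready={C,F} → run C
t=11: ready={C,F} → run C
t=12: ready={C,F} → run C
t=13: ready={C,F} → run C
t=14: ready={F} → run F
t=15: ready={F} → run F
t=16: ready={F} → run F
t=17: ready={F} → run F
t=18: ready={F} → run F
t=19: ready={F} → run F
t=20: ready={F} → run F
t=21: (idle)
t=22: (idle)

running at tick 10 = C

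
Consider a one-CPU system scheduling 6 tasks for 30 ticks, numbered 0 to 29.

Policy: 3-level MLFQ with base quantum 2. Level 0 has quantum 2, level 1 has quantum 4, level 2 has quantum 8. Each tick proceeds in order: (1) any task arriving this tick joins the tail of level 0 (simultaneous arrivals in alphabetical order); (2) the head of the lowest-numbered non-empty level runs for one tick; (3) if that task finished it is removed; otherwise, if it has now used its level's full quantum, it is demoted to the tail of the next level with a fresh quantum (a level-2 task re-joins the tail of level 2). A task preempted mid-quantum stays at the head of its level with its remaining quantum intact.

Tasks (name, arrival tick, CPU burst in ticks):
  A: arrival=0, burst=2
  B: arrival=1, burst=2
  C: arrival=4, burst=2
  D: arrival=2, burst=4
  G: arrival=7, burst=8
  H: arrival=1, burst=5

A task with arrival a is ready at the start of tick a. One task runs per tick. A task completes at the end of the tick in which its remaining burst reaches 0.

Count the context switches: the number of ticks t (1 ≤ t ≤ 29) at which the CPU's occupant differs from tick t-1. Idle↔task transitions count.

context switches = 9

t=0: L0/L1/L2 = A/-/- → run A
t=1: L0/L1/L2 = ABH/-/- → run A
t=2: L0/L1/L2 = BHD/-/- → run B
t=3: L0/L1/L2 = BHD/-/- → run B
t=4: L0/L1/L2 = HDC/-/- → run H
t=5: L0/L1/L2 = HDC/-/- → run H
t=6: L0/L1/L2 = DC/H/- → run D
t=7: L0/L1/L2 = DCG/H/- → run D
t=8: L0/L1/L2 = CG/HD/- → run C
t=9: L0/L1/L2 = CG/HD/- → run C
t=10: L0/L1/L2 = G/HD/- → run G
t=11: L0/L1/L2 = G/HD/- → run G
t=12: L0/L1/L2 = -/HDG/- → run H
t=13: L0/L1/L2 = -/HDG/- → run H
t=14: L0/L1/L2 = -/HDG/- → run H
t=15: L0/L1/L2 = -/DG/- → run D
t=16: L0/L1/L2 = -/DG/- → run D
t=17: L0/L1/L2 = -/G/- → run G
t=18: L0/L1/L2 = -/G/- → run G
t=19: L0/L1/L2 = -/G/- → run G
t=20: L0/L1/L2 = -/G/- → run G
t=21: L0/L1/L2 = -/-/G → run G
t=22: L0/L1/L2 = -/-/G → run G
t=23: (idle)
t=24: (idle)
t=25: (idle)
t=26: (idle)
t=27: (idle)
t=28: (idle)
t=29: (idle)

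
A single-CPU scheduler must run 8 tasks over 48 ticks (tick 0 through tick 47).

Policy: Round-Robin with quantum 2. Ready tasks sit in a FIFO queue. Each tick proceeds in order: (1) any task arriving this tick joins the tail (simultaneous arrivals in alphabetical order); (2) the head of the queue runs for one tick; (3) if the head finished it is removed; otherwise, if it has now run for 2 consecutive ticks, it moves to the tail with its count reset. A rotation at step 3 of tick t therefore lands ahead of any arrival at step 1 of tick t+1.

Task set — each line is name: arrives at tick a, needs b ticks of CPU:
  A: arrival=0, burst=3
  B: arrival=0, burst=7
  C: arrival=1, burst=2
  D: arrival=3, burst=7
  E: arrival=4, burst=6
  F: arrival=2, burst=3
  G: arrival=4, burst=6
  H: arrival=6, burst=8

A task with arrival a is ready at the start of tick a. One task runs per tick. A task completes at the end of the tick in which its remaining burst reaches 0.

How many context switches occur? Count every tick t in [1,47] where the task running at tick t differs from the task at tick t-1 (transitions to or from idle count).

context switches = 23

t=0: queue=[A,B] q_used=0 → run A
t=1: queue=[A,B,C] q_used=1 → run A
t=2: queue=[B,C,A,F] q_used=0 → run B
t=3: queue=[B,C,A,F,D] q_used=1 → run B
t=4: queue=[C,A,F,D,B,E,G] q_used=0 → run C
t=5: queue=[C,A,F,D,B,E,G] q_used=1 → run C
t=6: queue=[A,F,D,B,E,G,H] q_used=0 → run A
t=7: queue=[F,D,B,E,G,H] q_used=0 → run F
t=8: queue=[F,D,B,E,G,H] q_used=1 → run F
t=9: queue=[D,B,E,G,H,F] q_used=0 → run D
t=10: queue=[D,B,E,G,H,F] q_used=1 → run D
t=11: queue=[B,E,G,H,F,D] q_used=0 → run B
t=12: queue=[B,E,G,H,F,D] q_used=1 → run B
t=13: queue=[E,G,H,F,D,B] q_used=0 → run E
t=14: queue=[E,G,H,F,D,B] q_used=1 → run E
t=15: queue=[G,H,F,D,B,E] q_used=0 → run G
t=16: queue=[G,H,F,D,B,E] q_used=1 → run G
t=17: queue=[H,F,D,B,E,G] q_used=0 → run H
t=18: queue=[H,F,D,B,E,G] q_used=1 → run H
t=19: queue=[F,D,B,E,G,H] q_used=0 → run F
t=20: queue=[D,B,E,G,H] q_used=0 → run D
t=21: queue=[D,B,E,G,H] q_used=1 → run D
t=22: queue=[B,E,G,H,D] q_used=0 → run B
t=23: queue=[B,E,G,H,D] q_used=1 → run B
t=24: queue=[E,G,H,D,B] q_used=0 → run E
t=25: queue=[E,G,H,D,B] q_used=1 → run E
t=26: queue=[G,H,D,B,E] q_used=0 → run G
t=27: queue=[G,H,D,B,E] q_used=1 → run G
t=28: queue=[H,D,B,E,G] q_used=0 → run H
t=29: queue=[H,D,B,E,G] q_used=1 → run H
t=30: queue=[D,B,E,G,H] q_used=0 → run D
t=31: queue=[D,B,E,G,H] q_used=1 → run D
t=32: queue=[B,E,G,H,D] q_used=0 → run B
t=33: queue=[E,G,H,D] q_used=0 → run E
t=34: queue=[E,G,H,D] q_used=1 → run E
t=35: queue=[G,H,D] q_used=0 → run G
t=36: queue=[G,H,D] q_used=1 → run G
t=37: queue=[H,D] q_used=0 → run H
t=38: queue=[H,D] q_used=1 → run H
t=39: queue=[D,H] q_used=0 → run D
t=40: queue=[H] q_used=0 → run H
t=41: queue=[H] q_used=1 → run H
t=42: (idle)
t=43: (idle)
t=44: (idle)
t=45: (idle)
t=46: (idle)
t=47: (idle)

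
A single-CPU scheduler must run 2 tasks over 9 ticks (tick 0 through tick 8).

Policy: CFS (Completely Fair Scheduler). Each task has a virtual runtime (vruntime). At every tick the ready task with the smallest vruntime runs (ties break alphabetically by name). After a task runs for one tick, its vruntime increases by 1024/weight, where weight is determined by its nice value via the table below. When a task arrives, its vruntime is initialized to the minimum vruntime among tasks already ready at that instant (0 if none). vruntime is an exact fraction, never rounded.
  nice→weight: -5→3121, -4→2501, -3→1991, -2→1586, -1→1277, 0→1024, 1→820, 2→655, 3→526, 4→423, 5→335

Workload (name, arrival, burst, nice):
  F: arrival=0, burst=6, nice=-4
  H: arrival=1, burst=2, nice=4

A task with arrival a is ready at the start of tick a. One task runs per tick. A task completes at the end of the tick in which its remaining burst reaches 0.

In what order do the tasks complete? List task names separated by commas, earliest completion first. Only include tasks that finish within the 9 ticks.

completion order = F, H

t=0: vr[F=0] → run F
t=1: vr[F=1024/2501 H=1024/2501] → run F
t=2: vr[F=2048/2501 H=1024/2501] → run H
t=3: vr[F=2048/2501 H=2994176/1057923] → run F
t=4: vr[F=3072/2501 H=2994176/1057923] → run F
t=5: vr[F=4096/2501 H=2994176/1057923] → run F
t=6: vr[F=5120/2501 H=2994176/1057923] → run F
t=7: vr[H=2994176/1057923] → run H
t=8: (idle)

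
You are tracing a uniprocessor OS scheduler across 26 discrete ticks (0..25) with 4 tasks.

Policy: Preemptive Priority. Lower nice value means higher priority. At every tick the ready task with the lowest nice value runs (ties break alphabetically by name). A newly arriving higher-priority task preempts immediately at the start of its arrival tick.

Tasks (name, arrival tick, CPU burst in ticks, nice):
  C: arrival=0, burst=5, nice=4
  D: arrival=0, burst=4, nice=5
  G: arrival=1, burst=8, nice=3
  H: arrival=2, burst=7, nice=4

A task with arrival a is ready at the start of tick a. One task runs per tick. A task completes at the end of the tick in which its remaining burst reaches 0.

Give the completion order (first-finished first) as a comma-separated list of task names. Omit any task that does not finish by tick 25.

t=0: ready={C,D} → run C
t=1: ready={C,D,G} → run G
t=2: ready={C,D,G,H} → run G
t=3: ready={C,D,G,H} → run G
t=4: ready={C,D,G,H} → run G
t=5: ready={C,D,G,H} → run G
t=6: ready={C,D,G,H} → run G
t=7: ready={C,D,G,H} → run G
t=8: ready={C,D,G,H} → run G
t=9: ready={C,D,H} → run C
t=10: ready={C,D,H} → run C
t=11: ready={C,D,H} → run C
t=12: ready={C,D,H} → run C
t=13: ready={D,H} → run H
t=14: ready={D,H} → run H
t=15: ready={D,H} → run H
t=16: ready={D,H} → run H
t=17: ready={D,H} → run H
t=18: ready={D,H} → run H
t=19: ready={D,H} → run H
t=20: ready={D} → run D
t=21: ready={D} → run D
t=22: ready={D} → run D
t=23: ready={D} → run D
t=24: (idle)
t=25: (idle)

completion order = G, C, H, D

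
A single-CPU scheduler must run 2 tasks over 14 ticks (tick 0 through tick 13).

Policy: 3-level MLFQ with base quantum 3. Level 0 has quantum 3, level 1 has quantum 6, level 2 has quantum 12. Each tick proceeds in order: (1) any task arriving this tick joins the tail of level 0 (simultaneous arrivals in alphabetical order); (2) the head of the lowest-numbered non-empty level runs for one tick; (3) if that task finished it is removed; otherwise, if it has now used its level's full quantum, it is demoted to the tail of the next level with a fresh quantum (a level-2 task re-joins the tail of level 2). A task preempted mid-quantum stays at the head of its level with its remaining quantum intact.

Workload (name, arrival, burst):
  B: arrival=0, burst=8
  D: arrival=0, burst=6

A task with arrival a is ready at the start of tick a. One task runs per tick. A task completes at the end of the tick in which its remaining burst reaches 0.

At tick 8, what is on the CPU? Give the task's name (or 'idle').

t=0: L0/L1/L2 = BD/-/- → run B
t=1: L0/L1/L2 = BD/-/- → run B
t=2: L0/L1/L2 = BD/-/- → run B
t=3: L0/L1/L2 = D/B/- → run D
t=4: L0/L1/L2 = D/B/- → run D
t=5: L0/L1/L2 = D/B/- → run D
t=6: L0/L1/L2 = -/BD/- → run B
t=7: L0/L1/L2 = -/BD/- → run B
t=8: L0/L1/L2 = -/BD/- → run B
t=9: L0/L1/L2 = -/BD/- → run B
t=10: L0/L1/L2 = -/BD/- → run B
t=11: L0/L1/L2 = -/D/- → run D
t=12: L0/L1/L2 = -/D/- → run D
t=13: L0/L1/L2 = -/D/- → run D

running at tick 8 = B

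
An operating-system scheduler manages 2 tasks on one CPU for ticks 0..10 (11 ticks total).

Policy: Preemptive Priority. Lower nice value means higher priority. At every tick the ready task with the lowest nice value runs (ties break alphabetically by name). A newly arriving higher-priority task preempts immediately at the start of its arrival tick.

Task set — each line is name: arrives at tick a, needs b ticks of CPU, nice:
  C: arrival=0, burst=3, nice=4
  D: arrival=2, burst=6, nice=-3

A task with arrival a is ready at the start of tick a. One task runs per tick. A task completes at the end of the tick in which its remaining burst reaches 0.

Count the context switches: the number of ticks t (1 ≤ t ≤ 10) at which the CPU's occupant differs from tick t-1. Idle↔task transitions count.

context switches = 3

t=0: ready={C} → run C
t=1: ready={C} → run C
t=2: ready={C,D} → run D
t=3: ready={C,D} → run D
t=4: ready={C,D} → run D
t=5: ready={C,D} → run D
t=6: ready={C,D} → run D
t=7: ready={C,D} → run D
t=8: ready={C} → run C
t=9: (idle)
t=10: (idle)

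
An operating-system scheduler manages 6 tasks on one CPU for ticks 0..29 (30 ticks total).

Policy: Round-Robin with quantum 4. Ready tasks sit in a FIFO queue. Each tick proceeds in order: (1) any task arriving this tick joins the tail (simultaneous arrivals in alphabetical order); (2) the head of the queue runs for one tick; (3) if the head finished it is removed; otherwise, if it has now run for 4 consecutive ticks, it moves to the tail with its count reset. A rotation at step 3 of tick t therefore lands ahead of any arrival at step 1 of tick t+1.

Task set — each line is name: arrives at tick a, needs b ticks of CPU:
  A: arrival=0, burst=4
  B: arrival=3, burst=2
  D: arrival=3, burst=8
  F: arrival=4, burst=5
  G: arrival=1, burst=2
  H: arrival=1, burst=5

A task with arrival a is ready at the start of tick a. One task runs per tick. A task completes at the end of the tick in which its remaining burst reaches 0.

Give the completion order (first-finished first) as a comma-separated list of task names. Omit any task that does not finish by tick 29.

t=0: queue=[A] q_used=0 → run A
t=1: queue=[A,G,H] q_used=1 → run A
t=2: queue=[A,G,H] q_used=2 → run A
t=3: queue=[A,G,H,B,D] q_used=3 → run A
t=4: queue=[G,H,B,D,F] q_used=0 → run G
t=5: queue=[G,H,B,D,F] q_used=1 → run G
t=6: queue=[H,B,D,F] q_used=0 → run H
t=7: queue=[H,B,D,F] q_used=1 → run H
t=8: queue=[H,B,D,F] q_used=2 → run H
t=9: queue=[H,B,D,F] q_used=3 → run H
t=10: queue=[B,D,F,H] q_used=0 → run B
t=11: queue=[B,D,F,H] q_used=1 → run B
t=12: queue=[D,F,H] q_used=0 → run D
t=13: queue=[D,F,H] q_used=1 → run D
t=14: queue=[D,F,H] q_used=2 → run D
t=15: queue=[D,F,H] q_used=3 → run D
t=16: queue=[F,H,D] q_used=0 → run F
t=17: queue=[F,H,D] q_used=1 → run F
t=18: queue=[F,H,D] q_used=2 → run F
t=19: queue=[F,H,D] q_used=3 → run F
t=20: queue=[H,D,F] q_used=0 → run H
t=21: queue=[D,F] q_used=0 → run D
t=22: queue=[D,F] q_used=1 → run D
t=23: queue=[D,F] q_used=2 → run D
t=24: queue=[D,F] q_used=3 → run D
t=25: queue=[F] q_used=0 → run F
t=26: (idle)
t=27: (idle)
t=28: (idle)
t=29: (idle)

completion order = A, G, B, H, D, F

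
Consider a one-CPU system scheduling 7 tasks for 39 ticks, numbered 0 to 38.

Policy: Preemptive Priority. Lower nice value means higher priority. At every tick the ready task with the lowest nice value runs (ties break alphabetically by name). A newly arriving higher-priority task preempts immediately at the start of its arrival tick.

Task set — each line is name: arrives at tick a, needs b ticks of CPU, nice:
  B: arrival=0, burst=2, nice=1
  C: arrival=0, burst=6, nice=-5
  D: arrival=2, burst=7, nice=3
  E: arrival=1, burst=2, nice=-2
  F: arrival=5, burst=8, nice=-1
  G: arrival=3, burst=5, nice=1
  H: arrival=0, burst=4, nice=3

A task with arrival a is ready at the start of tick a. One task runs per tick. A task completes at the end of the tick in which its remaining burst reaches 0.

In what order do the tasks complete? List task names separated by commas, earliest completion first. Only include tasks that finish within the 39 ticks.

completion order = C, E, F, B, G, D, H

t=0: ready={B,C,H} → run C
t=1: ready={B,C,E,H} → run C
t=2: ready={B,C,D,E,H} → run C
t=3: ready={B,C,D,E,G,H} → run C
t=4: ready={B,C,D,E,G,H} → run C
t=5: ready={B,C,D,E,F,G,H} → run C
t=6: ready={B,D,E,F,G,H} → run E
t=7: ready={B,D,E,F,G,H} → run E
t=8: ready={B,D,F,G,H} → run F
t=9: ready={B,D,F,G,H} → run F
t=10: ready={B,D,F,G,H} → run F
t=11: ready={B,D,F,G,H} → run F
t=12: ready={B,D,F,G,H} → run F
t=13: ready={B,D,F,G,H} → run F
t=14: ready={B,D,F,G,H} → run F
t=15: ready={B,D,F,G,H} → run F
t=16: ready={B,D,G,H} → run B
t=17: ready={B,D,G,H} → run B
t=18: ready={D,G,H} → run G
t=19: ready={D,G,H} → run G
t=20: ready={D,G,H} → run G
t=21: ready={D,G,H} → run G
t=22: ready={D,G,H} → run G
t=23: ready={D,H} → run D
t=24: ready={D,H} → run D
t=25: ready={D,H} → run D
t=26: ready={D,H} → run D
t=27: ready={D,H} → run D
t=28: ready={D,H} → run D
t=29: ready={D,H} → run D
t=30: ready={H} → run H
t=31: ready={H} → run H
t=32: ready={H} → run H
t=33: ready={H} → run H
t=34: (idle)
t=35: (idle)
t=36: (idle)
t=37: (idle)
t=38: (idle)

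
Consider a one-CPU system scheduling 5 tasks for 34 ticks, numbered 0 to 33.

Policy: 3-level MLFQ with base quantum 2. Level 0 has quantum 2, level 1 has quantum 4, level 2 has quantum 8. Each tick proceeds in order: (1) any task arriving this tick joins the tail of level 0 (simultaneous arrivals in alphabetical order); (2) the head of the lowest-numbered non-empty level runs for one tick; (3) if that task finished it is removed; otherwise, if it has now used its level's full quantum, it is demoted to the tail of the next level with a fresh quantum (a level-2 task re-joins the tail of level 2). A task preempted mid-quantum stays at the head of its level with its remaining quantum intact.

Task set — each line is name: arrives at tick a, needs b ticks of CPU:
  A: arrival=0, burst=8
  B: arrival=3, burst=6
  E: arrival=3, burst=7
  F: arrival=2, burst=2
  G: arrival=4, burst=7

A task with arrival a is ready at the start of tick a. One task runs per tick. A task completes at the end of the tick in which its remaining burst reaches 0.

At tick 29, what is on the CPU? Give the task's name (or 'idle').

running at tick 29 = G

t=0: L0/L1/L2 = A/-/- → run A
t=1: L0/L1/L2 = A/-/- → run A
t=2: L0/L1/L2 = F/A/- → run F
t=3: L0/L1/L2 = FBE/A/- → run F
t=4: L0/L1/L2 = BEG/A/- → run B
t=5: L0/L1/L2 = BEG/A/- → run B
t=6: L0/L1/L2 = EG/AB/- → run E
t=7: L0/L1/L2 = EG/AB/- → run E
t=8: L0/L1/L2 = G/ABE/- → run G
t=9: L0/L1/L2 = G/ABE/- → run G
t=10: L0/L1/L2 = -/ABEG/- → run A
t=11: L0/L1/L2 = -/ABEG/- → run A
t=12: L0/L1/L2 = -/ABEG/- → run A
t=13: L0/L1/L2 = -/ABEG/- → run A
t=14: L0/L1/L2 = -/BEG/A → run B
t=15: L0/L1/L2 = -/BEG/A → run B
t=16: L0/L1/L2 = -/BEG/A → run B
t=17: L0/L1/L2 = -/BEG/A → run B
t=18: L0/L1/L2 = -/EG/A → run E
t=19: L0/L1/L2 = -/EG/A → run E
t=20: L0/L1/L2 = -/EG/A → run E
t=21: L0/L1/L2 = -/EG/A → run E
t=22: L0/L1/L2 = -/G/AE → run G
t=23: L0/L1/L2 = -/G/AE → run G
t=24: L0/L1/L2 = -/G/AE → run G
t=25: L0/L1/L2 = -/G/AE → run G
t=26: L0/L1/L2 = -/-/AEG → run A
t=27: L0/L1/L2 = -/-/AEG → run A
t=28: L0/L1/L2 = -/-/EG → run E
t=29: L0/L1/L2 = -/-/G → run G
t=30: (idle)
t=31: (idle)
t=32: (idle)
t=33: (idle)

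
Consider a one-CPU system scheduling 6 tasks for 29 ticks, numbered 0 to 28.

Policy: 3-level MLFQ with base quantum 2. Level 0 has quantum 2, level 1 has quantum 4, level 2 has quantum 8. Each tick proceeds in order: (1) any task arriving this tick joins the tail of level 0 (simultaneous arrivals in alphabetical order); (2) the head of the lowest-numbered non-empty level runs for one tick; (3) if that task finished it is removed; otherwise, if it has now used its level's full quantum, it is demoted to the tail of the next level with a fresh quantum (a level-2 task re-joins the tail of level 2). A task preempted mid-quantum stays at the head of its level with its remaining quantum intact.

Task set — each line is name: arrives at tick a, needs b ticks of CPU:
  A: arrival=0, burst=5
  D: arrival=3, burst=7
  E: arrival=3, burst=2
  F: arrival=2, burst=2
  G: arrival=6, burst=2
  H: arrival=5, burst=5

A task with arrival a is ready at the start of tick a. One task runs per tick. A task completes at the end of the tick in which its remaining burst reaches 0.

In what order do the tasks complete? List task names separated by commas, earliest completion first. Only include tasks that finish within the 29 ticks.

completion order = F, E, G, A, H, D

t=0: L0/L1/L2 = A/-/- → run A
t=1: L0/L1/L2 = A/-/- → run A
t=2: L0/L1/L2 = F/A/- → run F
t=3: L0/L1/L2 = FDE/A/- → run F
t=4: L0/L1/L2 = DE/A/- → run D
t=5: L0/L1/L2 = DEH/A/- → run D
t=6: L0/L1/L2 = EHG/AD/- → run E
t=7: L0/L1/L2 = EHG/AD/- → run E
t=8: L0/L1/L2 = HG/AD/- → run H
t=9: L0/L1/L2 = HG/AD/- → run H
t=10: L0/L1/L2 = G/ADH/- → run G
t=11: L0/L1/L2 = G/ADH/- → run G
t=12: L0/L1/L2 = -/ADH/- → run A
t=13: L0/L1/L2 = -/ADH/- → run A
t=14: L0/L1/L2 = -/ADH/- → run A
t=15: L0/L1/L2 = -/DH/- → run D
t=16: L0/L1/L2 = -/DH/- → run D
t=17: L0/L1/L2 = -/DH/- → run D
t=18: L0/L1/L2 = -/DH/- → run D
t=19: L0/L1/L2 = -/H/D → run H
t=20: L0/L1/L2 = -/H/D → run H
t=21: L0/L1/L2 = -/H/D → run H
t=22: L0/L1/L2 = -/-/D → run D
t=23: (idle)
t=24: (idle)
t=25: (idle)
t=26: (idle)
t=27: (idle)
t=28: (idle)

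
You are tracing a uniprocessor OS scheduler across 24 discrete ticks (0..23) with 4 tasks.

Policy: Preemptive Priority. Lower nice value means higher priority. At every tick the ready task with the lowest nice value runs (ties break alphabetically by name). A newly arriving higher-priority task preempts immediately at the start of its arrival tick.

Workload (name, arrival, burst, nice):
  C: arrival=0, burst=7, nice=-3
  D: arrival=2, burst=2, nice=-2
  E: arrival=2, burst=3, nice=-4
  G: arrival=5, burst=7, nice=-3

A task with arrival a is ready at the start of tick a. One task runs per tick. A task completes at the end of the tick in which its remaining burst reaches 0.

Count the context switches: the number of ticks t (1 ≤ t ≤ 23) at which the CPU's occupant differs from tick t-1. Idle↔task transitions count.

context switches = 5

t=0: ready={C} → run C
t=1: ready={C} → run C
t=2: ready={C,D,E} → run E
t=3: ready={C,D,E} → run E
t=4: ready={C,D,E} → run E
t=5: ready={C,D,G} → run C
t=6: ready={C,D,G} → run C
t=7: ready={C,D,G} → run C
t=8: ready={C,D,G} → run C
t=9: ready={C,D,G} → run C
t=10: ready={D,G} → run G
t=11: ready={D,G} → run G
t=12: ready={D,G} → run G
t=13: ready={D,G} → run G
t=14: ready={D,G} → run G
t=15: ready={D,G} → run G
t=16: ready={D,G} → run G
t=17: ready={D} → run D
t=18: ready={D} → run D
t=19: (idle)
t=20: (idle)
t=21: (idle)
t=22: (idle)
t=23: (idle)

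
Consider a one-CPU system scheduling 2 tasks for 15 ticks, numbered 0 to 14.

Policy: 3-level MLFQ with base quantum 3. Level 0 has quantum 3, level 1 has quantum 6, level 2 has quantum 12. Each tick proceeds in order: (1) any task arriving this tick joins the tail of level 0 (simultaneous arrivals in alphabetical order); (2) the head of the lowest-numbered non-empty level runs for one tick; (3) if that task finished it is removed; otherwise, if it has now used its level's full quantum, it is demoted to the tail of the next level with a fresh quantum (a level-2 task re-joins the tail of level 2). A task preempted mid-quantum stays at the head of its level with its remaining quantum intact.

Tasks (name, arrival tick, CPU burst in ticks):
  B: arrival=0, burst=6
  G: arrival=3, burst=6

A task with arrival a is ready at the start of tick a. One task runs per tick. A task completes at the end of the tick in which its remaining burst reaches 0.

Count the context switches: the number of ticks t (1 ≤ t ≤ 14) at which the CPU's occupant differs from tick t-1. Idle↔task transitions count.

t=0: L0/L1/L2 = B/-/- → run B
t=1: L0/L1/L2 = B/-/- → run B
t=2: L0/L1/L2 = B/-/- → run B
t=3: L0/L1/L2 = G/B/- → run G
t=4: L0/L1/L2 = G/B/- → run G
t=5: L0/L1/L2 = G/B/- → run G
t=6: L0/L1/L2 = -/BG/- → run B
t=7: L0/L1/L2 = -/BG/- → run B
t=8: L0/L1/L2 = -/BG/- → run B
t=9: L0/L1/L2 = -/G/- → run G
t=10: L0/L1/L2 = -/G/- → run G
t=11: L0/L1/L2 = -/G/- → run G
t=12: (idle)
t=13: (idle)
t=14: (idle)

context switches = 4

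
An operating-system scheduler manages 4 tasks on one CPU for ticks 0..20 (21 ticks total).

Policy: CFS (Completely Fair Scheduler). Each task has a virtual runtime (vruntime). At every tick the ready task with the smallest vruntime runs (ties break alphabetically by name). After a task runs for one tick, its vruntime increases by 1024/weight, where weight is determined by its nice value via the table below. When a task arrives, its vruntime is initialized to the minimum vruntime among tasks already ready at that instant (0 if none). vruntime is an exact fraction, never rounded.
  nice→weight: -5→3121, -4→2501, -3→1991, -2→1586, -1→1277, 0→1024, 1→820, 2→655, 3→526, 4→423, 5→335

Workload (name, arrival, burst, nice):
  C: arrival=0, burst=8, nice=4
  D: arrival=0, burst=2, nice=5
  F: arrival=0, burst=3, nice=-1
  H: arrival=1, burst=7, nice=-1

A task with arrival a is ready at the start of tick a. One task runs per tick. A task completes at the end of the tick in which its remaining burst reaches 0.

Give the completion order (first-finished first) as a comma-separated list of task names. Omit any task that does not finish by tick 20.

completion order = F, D, H, C

t=0: vr[C=0 D=0 F=0] → run C
t=1: vr[C=1024/423 D=0 F=0 H=0] → run D
t=2: vr[C=1024/423 D=1024/335 F=0 H=0] → run F
t=3: vr[C=1024/423 D=1024/335 F=1024/1277 H=0] → run H
t=4: vr[C=1024/423 D=1024/335 F=1024/1277 H=1024/1277] → run F
t=5: vr[C=1024/423 D=1024/335 F=2048/1277 H=1024/1277] → run H
t=6: vr[C=1024/423 D=1024/335 F=2048/1277 H=2048/1277] → run F
t=7: vr[C=1024/423 D=1024/335 H=2048/1277] → run H
t=8: vr[C=1024/423 D=1024/335 H=3072/1277] → run H
t=9: vr[C=1024/423 D=1024/335 H=4096/1277] → run C
t=10: vr[C=2048/423 D=1024/335 H=4096/1277] → run D
t=11: vr[C=2048/423 H=4096/1277] → run H
t=12: vr[C=2048/423 H=5120/1277] → run H
t=13: vr[C=2048/423 H=6144/1277] → run H
t=14: vr[C=2048/423] → run C
t=15: vr[C=1024/141] → run C
t=16: vr[C=4096/423] → run C
t=17: vr[C=5120/423] → run C
t=18: vr[C=2048/141] → run C
t=19: vr[C=7168/423] → run C
t=20: (idle)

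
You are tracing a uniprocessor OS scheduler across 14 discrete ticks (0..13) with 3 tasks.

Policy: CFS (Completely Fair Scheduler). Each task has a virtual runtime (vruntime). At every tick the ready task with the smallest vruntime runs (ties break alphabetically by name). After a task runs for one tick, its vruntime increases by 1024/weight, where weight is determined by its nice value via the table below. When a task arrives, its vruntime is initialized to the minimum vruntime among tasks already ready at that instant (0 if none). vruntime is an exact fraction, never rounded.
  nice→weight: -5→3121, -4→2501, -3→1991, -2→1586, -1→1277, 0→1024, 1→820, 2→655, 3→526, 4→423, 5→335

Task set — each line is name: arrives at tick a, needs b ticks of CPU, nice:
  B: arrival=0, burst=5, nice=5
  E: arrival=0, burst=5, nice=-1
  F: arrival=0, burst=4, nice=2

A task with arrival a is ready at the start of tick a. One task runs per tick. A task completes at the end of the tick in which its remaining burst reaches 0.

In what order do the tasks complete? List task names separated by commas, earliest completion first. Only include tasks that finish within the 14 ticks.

t=0: vr[B=0 E=0 F=0] → run B
t=1: vr[B=1024/335 E=0 F=0] → run E
t=2: vr[B=1024/335 E=1024/1277 F=0] → run F
t=3: vr[B=1024/335 E=1024/1277 F=1024/655] → run E
t=4: vr[B=1024/335 E=2048/1277 F=1024/655] → run F
t=5: vr[B=1024/335 E=2048/1277 F=2048/655] → run E
t=6: vr[B=1024/335 E=3072/1277 F=2048/655] → run E
t=7: vr[B=1024/335 E=4096/1277 F=2048/655] → run B
t=8: vr[B=2048/335 E=4096/1277 F=2048/655] → run F
t=9: vr[B=2048/335 E=4096/1277 F=3072/655] → run E
t=10: vr[B=2048/335 F=3072/655] → run F
t=11: vr[B=2048/335] → run B
t=12: vr[B=3072/335] → run B
t=13: vr[B=4096/335] → run B

completion order = E, F, B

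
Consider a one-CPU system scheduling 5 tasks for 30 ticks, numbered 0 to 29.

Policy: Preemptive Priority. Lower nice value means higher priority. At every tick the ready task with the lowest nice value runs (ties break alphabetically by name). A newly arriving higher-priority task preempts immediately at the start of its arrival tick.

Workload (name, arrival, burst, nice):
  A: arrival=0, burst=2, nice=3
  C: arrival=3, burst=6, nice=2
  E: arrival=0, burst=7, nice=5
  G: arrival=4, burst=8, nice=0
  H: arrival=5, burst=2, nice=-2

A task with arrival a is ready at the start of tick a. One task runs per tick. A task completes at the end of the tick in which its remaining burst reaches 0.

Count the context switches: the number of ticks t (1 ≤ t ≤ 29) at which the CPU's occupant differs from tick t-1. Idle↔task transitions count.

t=0: ready={A,E} → run A
t=1: ready={A,E} → run A
t=2: ready={E} → run E
t=3: ready={C,E} → run C
t=4: ready={C,E,G} → run G
t=5: ready={C,E,G,H} → run H
t=6: ready={C,E,G,H} → run H
t=7: ready={C,E,G} → run G
t=8: ready={C,E,G} → run G
t=9: ready={C,E,G} → run G
t=10: ready={C,E,G} → run G
t=11: ready={C,E,G} → run G
t=12: ready={C,E,G} → run G
t=13: ready={C,E,G} → run G
t=14: ready={C,E} → run C
t=15: ready={C,E} → run C
t=16: ready={C,E} → run C
t=17: ready={C,E} → run C
t=18: ready={C,E} → run C
t=19: ready={E} → run E
t=20: ready={E} → run E
t=21: ready={E} → run E
t=22: ready={E} → run E
t=23: ready={E} → run E
t=24: ready={E} → run E
t=25: (idle)
t=26: (idle)
t=27: (idle)
t=28: (idle)
t=29: (idle)

context switches = 8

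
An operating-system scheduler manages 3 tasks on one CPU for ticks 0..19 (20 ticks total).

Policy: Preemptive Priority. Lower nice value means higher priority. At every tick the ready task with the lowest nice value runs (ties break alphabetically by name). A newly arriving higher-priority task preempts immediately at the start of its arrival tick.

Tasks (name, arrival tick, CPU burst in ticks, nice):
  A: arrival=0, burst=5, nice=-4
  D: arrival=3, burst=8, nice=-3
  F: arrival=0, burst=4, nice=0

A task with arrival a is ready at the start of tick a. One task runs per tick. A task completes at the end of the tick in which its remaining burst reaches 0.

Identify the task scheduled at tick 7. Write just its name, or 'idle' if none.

running at tick 7 = D

t=0: ready={A,F} → run A
t=1: ready={A,F} → run A
t=2: ready={A,F} → run A
t=3: ready={A,D,F} → run A
t=4: ready={A,D,F} → run A
t=5: ready={D,F} → run D
t=6: ready={D,F} → run D
t=7: ready={D,F} → run D
t=8: ready={D,F} → run D
t=9: ready={D,F} → run D
t=10: ready={D,F} → run D
t=11: ready={D,F} → run D
t=12: ready={D,F} → run D
t=13: ready={F} → run F
t=14: ready={F} → run F
t=15: ready={F} → run F
t=16: ready={F} → run F
t=17: (idle)
t=18: (idle)
t=19: (idle)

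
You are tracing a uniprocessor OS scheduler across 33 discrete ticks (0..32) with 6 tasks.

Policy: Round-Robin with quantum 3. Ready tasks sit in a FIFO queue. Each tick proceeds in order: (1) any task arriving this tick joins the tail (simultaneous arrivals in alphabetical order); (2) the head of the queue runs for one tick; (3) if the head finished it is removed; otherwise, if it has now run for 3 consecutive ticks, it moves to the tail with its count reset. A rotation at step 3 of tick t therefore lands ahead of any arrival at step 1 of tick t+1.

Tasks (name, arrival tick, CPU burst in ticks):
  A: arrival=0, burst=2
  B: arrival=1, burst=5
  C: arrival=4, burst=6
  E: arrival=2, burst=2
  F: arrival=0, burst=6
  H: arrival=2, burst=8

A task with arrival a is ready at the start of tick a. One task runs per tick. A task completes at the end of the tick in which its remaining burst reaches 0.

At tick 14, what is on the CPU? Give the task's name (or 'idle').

running at tick 14 = C

t=0: queue=[A,F] q_used=0 → run A
t=1: queue=[A,F,B] q_used=1 → run A
t=2: queue=[F,B,E,H] q_used=0 → run F
t=3: queue=[F,B,E,H] q_used=1 → run F
t=4: queue=[F,B,E,H,C] q_used=2 → run F
t=5: queue=[B,E,H,C,F] q_used=0 → run B
t=6: queue=[B,E,H,C,F] q_used=1 → run B
t=7: queue=[B,E,H,C,F] q_used=2 → run B
t=8: queue=[E,H,C,F,B] q_used=0 → run E
t=9: queue=[E,H,C,F,B] q_used=1 → run E
t=10: queue=[H,C,F,B] q_used=0 → run H
t=11: queue=[H,C,F,B] q_used=1 → run H
t=12: queue=[H,C,F,B] q_used=2 → run H
t=13: queue=[C,F,B,H] q_used=0 → run C
t=14: queue=[C,F,B,H] q_used=1 → run C
t=15: queue=[C,F,B,H] q_used=2 → run C
t=16: queue=[F,B,H,C] q_used=0 → run F
t=17: queue=[F,B,H,C] q_used=1 → run F
t=18: queue=[F,B,H,C] q_used=2 → run F
t=19: queue=[B,H,C] q_used=0 → run B
t=20: queue=[B,H,C] q_used=1 → run B
t=21: queue=[H,C] q_used=0 → run H
t=22: queue=[H,C] q_used=1 → run H
t=23: queue=[H,C] q_used=2 → run H
t=24: queue=[C,H] q_used=0 → run C
t=25: queue=[C,H] q_used=1 → run C
t=26: queue=[C,H] q_used=2 → run C
t=27: queue=[H] q_used=0 → run H
t=28: queue=[H] q_used=1 → run H
t=29: (idle)
t=30: (idle)
t=31: (idle)
t=32: (idle)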